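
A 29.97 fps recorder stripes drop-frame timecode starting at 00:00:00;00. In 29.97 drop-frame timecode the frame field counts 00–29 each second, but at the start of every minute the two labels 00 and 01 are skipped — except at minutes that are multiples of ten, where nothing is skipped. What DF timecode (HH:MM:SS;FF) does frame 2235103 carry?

Ten DF minutes hold 17982 frames, so frame 2235103 lies in block 124 (frames 2229768–2247749) with 5335 frames into that block.
The block's first minute is 1800 frames and the rest 1798 each; 5335 frames reaches minute 2, so 124 × 18 + 2 × 2 = 2236 labels have been skipped so far.
Adding those back, label number 2235103 + 2236 = 2237339 at 30 labels/s is 74577 s + 29 f = 20 h 42 min 57 s frame 29, i.e. 20:42:57;29.

20:42:57;29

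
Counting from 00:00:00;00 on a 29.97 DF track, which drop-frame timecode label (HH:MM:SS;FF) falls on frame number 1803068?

16:42:42;12

Ten DF minutes hold 17982 frames, so frame 1803068 lies in block 100 (frames 1798200–1816181) with 4868 frames into that block.
The block's first minute is 1800 frames and the rest 1798 each; 4868 frames reaches minute 2, so 100 × 18 + 2 × 2 = 1804 labels have been skipped so far.
Adding those back, label number 1803068 + 1804 = 1804872 at 30 labels/s is 60162 s + 12 f = 16 h 42 min 42 s frame 12, i.e. 16:42:42;12.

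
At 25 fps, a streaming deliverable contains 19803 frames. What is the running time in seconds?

Running time = 19803 / (25) = 792.12 s.

792.12 seconds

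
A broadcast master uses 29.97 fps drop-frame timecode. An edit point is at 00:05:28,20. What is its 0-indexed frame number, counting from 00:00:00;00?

9850

Complete 10-minute blocks: 0, each 17982 frames → 0.
Remaining 5 whole minutes in the current block: 1800 + 4 × 1798 = 8992 frames.
Within the current minute: 28 × 30 + 20 − 2 = 858 (labels ;00/;01 skipped at this minute). Total = 0 + 8992 + 858 = 9850.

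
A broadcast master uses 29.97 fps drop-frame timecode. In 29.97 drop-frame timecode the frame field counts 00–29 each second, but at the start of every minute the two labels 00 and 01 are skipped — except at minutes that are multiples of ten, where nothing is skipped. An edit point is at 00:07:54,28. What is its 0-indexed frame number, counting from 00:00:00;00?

Complete 10-minute blocks: 0, each 17982 frames → 0.
Remaining 7 whole minutes in the current block: 1800 + 6 × 1798 = 12588 frames.
Within the current minute: 54 × 30 + 28 − 2 = 1646 (labels ;00/;01 skipped at this minute). Total = 0 + 12588 + 1646 = 14234.

14234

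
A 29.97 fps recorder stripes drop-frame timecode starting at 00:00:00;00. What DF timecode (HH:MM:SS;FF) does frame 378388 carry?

Ten DF minutes hold 17982 frames, so frame 378388 lies in block 21 (frames 377622–395603) with 766 frames into that block.
The block's first minute is 1800 frames and the rest 1798 each; 766 frames reaches minute 0, so 21 × 18 + 0 × 2 = 378 labels have been skipped so far.
Adding those back, label number 378388 + 378 = 378766 at 30 labels/s is 12625 s + 16 f = 3 h 30 min 25 s frame 16, i.e. 03:30:25;16.

03:30:25;16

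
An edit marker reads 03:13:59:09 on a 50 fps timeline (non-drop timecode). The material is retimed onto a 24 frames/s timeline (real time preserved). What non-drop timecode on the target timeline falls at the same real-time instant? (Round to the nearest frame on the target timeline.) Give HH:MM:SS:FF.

03:13:59:04

Source frame index: (3×3600 + 13×60 + 59) × 50 + 9 = 581959.
Real time: 581959 / (50) = 581959/50 s.
Target frame: (581959/50) × (24) = 6983508/25 ≈ 279340.320 → 279340.
At 24 labels/s: frame 279340 → 03:13:59:04.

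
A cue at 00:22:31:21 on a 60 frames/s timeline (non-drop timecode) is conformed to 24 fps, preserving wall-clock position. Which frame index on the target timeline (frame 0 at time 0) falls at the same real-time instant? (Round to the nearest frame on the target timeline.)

frame 32432

Source frame index: (0×3600 + 22×60 + 31) × 60 + 21 = 81081.
Real time: 81081 / (60) = 27027/20 s.
Target frame: (27027/20) × (24) = 162162/5 ≈ 32432.400 → 32432.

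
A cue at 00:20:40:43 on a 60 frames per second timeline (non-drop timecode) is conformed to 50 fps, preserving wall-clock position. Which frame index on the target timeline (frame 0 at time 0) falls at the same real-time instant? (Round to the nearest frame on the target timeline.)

Source frame index: (0×3600 + 20×60 + 40) × 60 + 43 = 74443.
Real time: 74443 / (60) = 74443/60 s.
Target frame: (74443/60) × (50) = 372215/6 ≈ 62035.833 → 62036.

frame 62036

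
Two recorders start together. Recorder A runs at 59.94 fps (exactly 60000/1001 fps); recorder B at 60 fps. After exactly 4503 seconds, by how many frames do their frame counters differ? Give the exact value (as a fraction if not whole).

A emits 60000/1001 × 4503 = 270180000/1001 frames; B emits 60 × 4503 = 270180.
Difference = 270180/1001 frames (≈ 269.9101); B is ahead of A.

270180/1001 frames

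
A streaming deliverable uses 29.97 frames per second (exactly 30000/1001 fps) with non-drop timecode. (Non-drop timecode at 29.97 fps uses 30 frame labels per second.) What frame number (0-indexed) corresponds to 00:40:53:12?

73602

Total seconds to the label: (0 × 3600 + 40 × 60 + 53) = 2453.
Frame index = 2453 × 30 + 12 = 73602.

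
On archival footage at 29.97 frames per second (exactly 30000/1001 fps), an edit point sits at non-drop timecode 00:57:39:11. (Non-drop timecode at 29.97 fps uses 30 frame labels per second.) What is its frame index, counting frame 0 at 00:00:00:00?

Total seconds to the label: (0 × 3600 + 57 × 60 + 39) = 3459.
Frame index = 3459 × 30 + 11 = 103781.

frame 103781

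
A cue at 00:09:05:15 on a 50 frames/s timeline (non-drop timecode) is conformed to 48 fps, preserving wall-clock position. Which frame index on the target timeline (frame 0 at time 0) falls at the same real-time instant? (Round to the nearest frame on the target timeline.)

frame 26174

Source frame index: (0×3600 + 9×60 + 5) × 50 + 15 = 27265.
Real time: 27265 / (50) = 5453/10 s.
Target frame: (5453/10) × (48) = 130872/5 ≈ 26174.400 → 26174.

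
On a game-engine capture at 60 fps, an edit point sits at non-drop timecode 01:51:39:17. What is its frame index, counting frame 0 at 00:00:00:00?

Total seconds to the label: (1 × 3600 + 51 × 60 + 39) = 6699.
Frame index = 6699 × 60 + 17 = 401957.

401957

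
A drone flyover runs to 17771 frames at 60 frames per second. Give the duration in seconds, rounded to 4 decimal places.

Running time = 17771 × 1/60 = 17771/60 s ≈ 296.1833 s.

296.1833 seconds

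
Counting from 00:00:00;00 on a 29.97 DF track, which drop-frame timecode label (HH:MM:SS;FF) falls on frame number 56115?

Each 10-minute DF block holds 10 × 60 × 30 − 9 × 2 = 17982 frames. 56115 ÷ 17982 → 3 full blocks, remainder 2169.
Within the partial block the first minute is 1800 frames and each further minute 1798, so 1 further minute boundary passed. Total skipped labels = 18 × 3 + 2 × 1 = 56.
Non-drop label index = 56115 + 56 = 56171; at 30 labels/s that is 00:31:12:11, i.e. DF 00:31:12;11.

00:31:12;11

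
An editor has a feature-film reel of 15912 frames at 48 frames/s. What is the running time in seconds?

331.5 seconds

Running time = 15912 / (48) = 331.5 s.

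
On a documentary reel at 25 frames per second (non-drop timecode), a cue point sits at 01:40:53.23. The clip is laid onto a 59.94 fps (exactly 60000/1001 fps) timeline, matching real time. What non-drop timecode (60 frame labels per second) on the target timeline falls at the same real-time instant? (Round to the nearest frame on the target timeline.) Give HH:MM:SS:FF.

Source frame index: (1×3600 + 40×60 + 53) × 25 + 23 = 151348.
Real time: 151348 / (25) = 151348/25 s.
Target frame: (151348/25) × (60000/1001) = 363235200/1001 ≈ 362872.328 → 362872.
At 60 labels/s: frame 362872 → 01:40:47:52.

01:40:47:52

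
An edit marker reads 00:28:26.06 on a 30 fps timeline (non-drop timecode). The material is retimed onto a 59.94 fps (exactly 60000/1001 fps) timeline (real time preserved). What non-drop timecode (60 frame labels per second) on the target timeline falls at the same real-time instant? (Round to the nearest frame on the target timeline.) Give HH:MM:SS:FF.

00:28:24:30

Source frame index: (0×3600 + 28×60 + 26) × 30 + 6 = 51186.
Real time: 51186 / (30) = 8531/5 s.
Target frame: (8531/5) × (60000/1001) = 102372000/1001 ≈ 102269.730 → 102270.
At 60 labels/s: frame 102270 → 00:28:24:30.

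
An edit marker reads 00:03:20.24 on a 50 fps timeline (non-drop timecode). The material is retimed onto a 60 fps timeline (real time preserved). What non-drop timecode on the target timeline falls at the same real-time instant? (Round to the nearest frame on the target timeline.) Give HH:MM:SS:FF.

Source frame index: (0×3600 + 3×60 + 20) × 50 + 24 = 10024.
Real time: 10024 / (50) = 5012/25 s.
Target frame: (5012/25) × (60) = 60144/5 ≈ 12028.800 → 12029.
At 60 labels/s: frame 12029 → 00:03:20:29.

00:03:20:29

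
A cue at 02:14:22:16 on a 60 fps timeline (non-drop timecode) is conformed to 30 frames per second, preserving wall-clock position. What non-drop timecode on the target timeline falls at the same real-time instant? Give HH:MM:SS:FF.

02:14:22:08

Source frame index: (2×3600 + 14×60 + 22) × 60 + 16 = 483736.
Real time: 483736 / (60) = 120934/15 s.
Target frame: (120934/15) × (30) = 241868.
At 30 labels/s: frame 241868 → 02:14:22:08.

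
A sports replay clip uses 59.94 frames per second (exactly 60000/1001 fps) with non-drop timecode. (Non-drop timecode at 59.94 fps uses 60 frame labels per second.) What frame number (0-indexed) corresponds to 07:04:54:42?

frame 1529682

Total seconds to the label: (7 × 3600 + 4 × 60 + 54) = 25494.
Frame index = 25494 × 60 + 42 = 1529682.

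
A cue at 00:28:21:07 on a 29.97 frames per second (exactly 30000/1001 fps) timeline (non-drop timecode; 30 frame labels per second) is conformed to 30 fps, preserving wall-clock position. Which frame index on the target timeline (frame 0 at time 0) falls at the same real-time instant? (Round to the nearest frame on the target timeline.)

frame 51088

Source frame index: (0×3600 + 28×60 + 21) × 30 + 7 = 51037.
Real time: 51037 / (30000/1001) = 51088037/30000 s.
Target frame: (51088037/30000) × (30) = 51088037/1000 ≈ 51088.037 → 51088.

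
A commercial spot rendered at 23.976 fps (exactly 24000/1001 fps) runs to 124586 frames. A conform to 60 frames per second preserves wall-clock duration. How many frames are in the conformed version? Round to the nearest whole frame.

311776 frames

Frames at target rate = 124586 × (60) / (24000/1001) = 62355293/200 ≈ 311776.465.
Nearest whole frame: 311776.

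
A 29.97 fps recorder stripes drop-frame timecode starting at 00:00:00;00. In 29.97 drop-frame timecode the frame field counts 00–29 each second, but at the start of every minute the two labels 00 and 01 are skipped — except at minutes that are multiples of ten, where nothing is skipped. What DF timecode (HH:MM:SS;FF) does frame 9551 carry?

00:05:18;21

Ten DF minutes hold 17982 frames, so frame 9551 lies in block 0 (frames 0–17981) with 9551 frames into that block.
The block's first minute is 1800 frames and the rest 1798 each; 9551 frames reaches minute 5, so 0 × 18 + 5 × 2 = 10 labels have been skipped so far.
Adding those back, label number 9551 + 10 = 9561 at 30 labels/s is 318 s + 21 f = 0 h 5 min 18 s frame 21, i.e. 00:05:18;21.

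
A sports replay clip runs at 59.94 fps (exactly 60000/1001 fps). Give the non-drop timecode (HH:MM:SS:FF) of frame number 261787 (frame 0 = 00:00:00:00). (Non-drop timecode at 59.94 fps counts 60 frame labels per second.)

01:12:43:07

261787 ÷ 60 = 4363 full seconds, remainder 7 frames.
4363 s = 1 h 12 min 43 s.
Timecode: 01:12:43:07.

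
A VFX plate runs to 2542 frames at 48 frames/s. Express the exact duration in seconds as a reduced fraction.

1271/24 seconds

Running time = 2542 ÷ (48) = 2542 × 1/48 = 1271/24 s.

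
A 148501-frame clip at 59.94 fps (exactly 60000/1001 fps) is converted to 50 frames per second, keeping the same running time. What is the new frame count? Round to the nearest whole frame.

Frames at target rate = 148501 × (50) / (60000/1001) = 148649501/1200 ≈ 123874.584.
Nearest whole frame: 123875.

123875 frames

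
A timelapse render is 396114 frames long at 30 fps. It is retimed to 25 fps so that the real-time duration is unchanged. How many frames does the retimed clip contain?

330095 frames

Target frames = source frames × (target rate / source rate) = 396114 × (25)/(30) = 396114 × 5/6 = 330095.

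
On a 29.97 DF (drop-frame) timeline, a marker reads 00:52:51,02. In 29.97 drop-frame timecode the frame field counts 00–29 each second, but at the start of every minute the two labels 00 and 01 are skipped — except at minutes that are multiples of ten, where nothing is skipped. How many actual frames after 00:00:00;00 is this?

95038

As if non-drop at 30 labels/s: (0 × 3600 + 52 × 60 + 51) × 30 + 2 = 95132.
Minute boundaries passed: 52; those not divisible by 10: 52 − 5 = 47; dropped labels = 2 × 47 = 94.
Actual frame index = 95132 − 94 = 95038.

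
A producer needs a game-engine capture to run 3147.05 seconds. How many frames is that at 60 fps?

188823 frames

Frames = 3147.05 × 60 = 188823.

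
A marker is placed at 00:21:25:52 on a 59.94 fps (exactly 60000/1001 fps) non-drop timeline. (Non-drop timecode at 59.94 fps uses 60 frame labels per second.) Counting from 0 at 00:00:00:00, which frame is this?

frame 77152

Total seconds to the label: (0 × 3600 + 21 × 60 + 25) = 1285.
Frame index = 1285 × 60 + 52 = 77152.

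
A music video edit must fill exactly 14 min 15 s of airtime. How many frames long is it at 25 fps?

21375 frames

14 min 15 s = 855 s.
Frames = 855 × 25 = 21375.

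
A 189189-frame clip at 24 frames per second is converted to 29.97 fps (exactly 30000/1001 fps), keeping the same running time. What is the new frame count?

236250 frames

Target frames = source frames × (target rate / source rate) = 189189 × (30000/1001)/(24) = 189189 × 1250/1001 = 236250.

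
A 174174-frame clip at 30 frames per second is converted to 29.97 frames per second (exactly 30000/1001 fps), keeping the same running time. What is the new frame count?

174000 frames

Target frames = source frames × (target rate / source rate) = 174174 × (30000/1001)/(30) = 174174 × 1000/1001 = 174000.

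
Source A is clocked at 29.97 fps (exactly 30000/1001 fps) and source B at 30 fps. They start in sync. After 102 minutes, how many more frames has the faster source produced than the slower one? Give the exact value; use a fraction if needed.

183600/1001 frames

102 min = 6120 s.
A emits 30000/1001 × 6120 = 183600000/1001 frames; B emits 30 × 6120 = 183600.
Difference = 183600/1001 frames (≈ 183.4166); B is ahead of A.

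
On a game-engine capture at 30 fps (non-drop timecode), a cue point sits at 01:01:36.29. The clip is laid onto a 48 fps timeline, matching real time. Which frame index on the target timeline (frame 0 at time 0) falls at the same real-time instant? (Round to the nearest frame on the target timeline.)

frame 177454

Source frame index: (1×3600 + 1×60 + 36) × 30 + 29 = 110909.
Real time: 110909 / (30) = 110909/30 s.
Target frame: (110909/30) × (48) = 887272/5 ≈ 177454.400 → 177454.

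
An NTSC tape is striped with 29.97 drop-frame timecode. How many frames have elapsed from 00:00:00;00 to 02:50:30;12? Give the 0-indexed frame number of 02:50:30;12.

As if non-drop at 30 labels/s: (2 × 3600 + 50 × 60 + 30) × 30 + 12 = 306912.
Minute boundaries passed: 170; those not divisible by 10: 170 − 17 = 153; dropped labels = 2 × 153 = 306.
Actual frame index = 306912 − 306 = 306606.

306606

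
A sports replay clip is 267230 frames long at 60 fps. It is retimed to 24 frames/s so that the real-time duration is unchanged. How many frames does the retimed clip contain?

106892 frames

Target frames = source frames × (target rate / source rate) = 267230 × (24)/(60) = 267230 × 2/5 = 106892.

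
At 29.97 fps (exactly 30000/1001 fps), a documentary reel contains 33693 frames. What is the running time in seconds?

1124.2231 seconds

Running time = 33693 / (30000/1001) = 1124.2231 s.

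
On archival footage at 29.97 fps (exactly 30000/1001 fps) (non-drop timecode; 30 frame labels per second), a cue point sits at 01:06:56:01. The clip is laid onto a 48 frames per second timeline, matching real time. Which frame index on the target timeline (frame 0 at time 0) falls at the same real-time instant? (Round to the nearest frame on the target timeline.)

Source frame index: (1×3600 + 6×60 + 56) × 30 + 1 = 120481.
Real time: 120481 / (30000/1001) = 120601481/30000 s.
Target frame: (120601481/30000) × (48) = 120601481/625 ≈ 192962.370 → 192962.

frame 192962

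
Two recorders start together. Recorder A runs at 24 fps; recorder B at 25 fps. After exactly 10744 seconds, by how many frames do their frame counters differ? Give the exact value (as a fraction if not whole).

A emits 24 × 10744 = 257856 frames; B emits 25 × 10744 = 268600.
Difference = 10744 frames; B is ahead of A.

10744 frames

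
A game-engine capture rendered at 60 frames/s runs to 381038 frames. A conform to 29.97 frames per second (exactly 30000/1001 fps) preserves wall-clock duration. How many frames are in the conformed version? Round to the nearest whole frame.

190329 frames

Frames at target rate = 381038 × (30000/1001) / (60) = 27217000/143 ≈ 190328.671.
Nearest whole frame: 190329.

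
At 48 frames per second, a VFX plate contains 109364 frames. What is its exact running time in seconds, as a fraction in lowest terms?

27341/12 seconds

Running time = 109364 ÷ (48) = 109364 × 1/48 = 27341/12 s.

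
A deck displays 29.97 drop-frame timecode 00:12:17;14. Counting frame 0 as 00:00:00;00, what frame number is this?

22102

As if non-drop at 30 labels/s: (0 × 3600 + 12 × 60 + 17) × 30 + 14 = 22124.
Minute boundaries passed: 12; those not divisible by 10: 12 − 1 = 11; dropped labels = 2 × 11 = 22.
Actual frame index = 22124 − 22 = 22102.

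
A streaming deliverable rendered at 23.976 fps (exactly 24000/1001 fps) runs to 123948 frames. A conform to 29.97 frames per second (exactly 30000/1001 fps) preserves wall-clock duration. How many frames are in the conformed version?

Frames at target rate = 123948 × (30000/1001) / (24000/1001) = 154935.

154935 frames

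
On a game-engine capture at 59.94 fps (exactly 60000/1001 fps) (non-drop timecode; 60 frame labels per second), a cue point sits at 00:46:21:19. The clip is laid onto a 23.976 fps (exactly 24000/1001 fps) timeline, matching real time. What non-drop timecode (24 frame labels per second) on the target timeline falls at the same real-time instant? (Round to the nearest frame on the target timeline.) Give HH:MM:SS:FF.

Source frame index: (0×3600 + 46×60 + 21) × 60 + 19 = 166879.
Real time: 166879 / (60000/1001) = 167045879/60000 s.
Target frame: (167045879/60000) × (24000/1001) = 333758/5 ≈ 66751.600 → 66752.
At 24 labels/s: frame 66752 → 00:46:21:08.

00:46:21:08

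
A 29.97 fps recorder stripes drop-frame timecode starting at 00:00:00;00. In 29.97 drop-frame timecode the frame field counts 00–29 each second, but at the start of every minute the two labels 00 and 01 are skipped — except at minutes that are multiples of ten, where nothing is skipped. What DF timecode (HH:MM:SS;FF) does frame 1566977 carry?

14:31:24;25

Each 10-minute DF block holds 10 × 60 × 30 − 9 × 2 = 17982 frames. 1566977 ÷ 17982 → 87 full blocks, remainder 2543.
Within the partial block the first minute is 1800 frames and each further minute 1798, so 1 further minute boundary passed. Total skipped labels = 18 × 87 + 2 × 1 = 1568.
Non-drop label index = 1566977 + 1568 = 1568545; at 30 labels/s that is 14:31:24:25, i.e. DF 14:31:24;25.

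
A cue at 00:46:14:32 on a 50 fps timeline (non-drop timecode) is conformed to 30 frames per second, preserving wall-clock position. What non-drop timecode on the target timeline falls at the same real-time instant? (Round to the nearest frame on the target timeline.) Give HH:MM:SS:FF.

Source frame index: (0×3600 + 46×60 + 14) × 50 + 32 = 138732.
Real time: 138732 / (50) = 69366/25 s.
Target frame: (69366/25) × (30) = 416196/5 ≈ 83239.200 → 83239.
At 30 labels/s: frame 83239 → 00:46:14:19.

00:46:14:19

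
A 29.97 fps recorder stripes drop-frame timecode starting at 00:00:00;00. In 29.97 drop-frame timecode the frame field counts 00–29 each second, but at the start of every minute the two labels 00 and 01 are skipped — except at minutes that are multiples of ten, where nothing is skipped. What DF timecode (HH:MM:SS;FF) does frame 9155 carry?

Each 10-minute DF block holds 10 × 60 × 30 − 9 × 2 = 17982 frames. 9155 ÷ 17982 → 0 full blocks, remainder 9155.
Within the partial block the first minute is 1800 frames and each further minute 1798, so 5 further minute boundaries passed. Total skipped labels = 18 × 0 + 2 × 5 = 10.
Non-drop label index = 9155 + 10 = 9165; at 30 labels/s that is 00:05:05:15, i.e. DF 00:05:05;15.

00:05:05;15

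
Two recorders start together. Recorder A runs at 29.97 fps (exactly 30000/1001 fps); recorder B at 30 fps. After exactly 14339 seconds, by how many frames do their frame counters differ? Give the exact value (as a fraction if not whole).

A emits 30000/1001 × 14339 = 33090000/77 frames; B emits 30 × 14339 = 430170.
Difference = 33090/77 frames (≈ 429.7403); B is ahead of A.

33090/77 frames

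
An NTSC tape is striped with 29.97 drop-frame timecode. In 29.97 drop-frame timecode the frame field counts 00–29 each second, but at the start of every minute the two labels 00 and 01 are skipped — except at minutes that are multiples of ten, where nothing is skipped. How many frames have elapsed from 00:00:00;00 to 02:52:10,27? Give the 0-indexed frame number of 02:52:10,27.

Complete 10-minute blocks: 17, each 17982 frames → 305694.
Remaining 2 whole minutes in the current block: 1800 + 1 × 1798 = 3598 frames.
Within the current minute: 10 × 30 + 27 − 2 = 325 (labels ;00/;01 skipped at this minute). Total = 305694 + 3598 + 325 = 309617.

309617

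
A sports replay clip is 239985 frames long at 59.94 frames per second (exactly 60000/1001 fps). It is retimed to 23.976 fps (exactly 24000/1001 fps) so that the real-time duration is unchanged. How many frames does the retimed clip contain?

95994 frames

Target frames = source frames × (target rate / source rate) = 239985 × (24000/1001)/(60000/1001) = 239985 × 2/5 = 95994.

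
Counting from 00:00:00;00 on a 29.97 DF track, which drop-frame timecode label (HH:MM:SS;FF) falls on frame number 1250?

00:00:41;20

Each 10-minute DF block holds 10 × 60 × 30 − 9 × 2 = 17982 frames. 1250 ÷ 17982 → 0 full blocks, remainder 1250.
Within the partial block the first minute is 1800 frames and each further minute 1798, so 0 further minute boundaries passed. Total skipped labels = 18 × 0 + 2 × 0 = 0.
Non-drop label index = 1250 + 0 = 1250; at 30 labels/s that is 00:00:41:20, i.e. DF 00:00:41;20.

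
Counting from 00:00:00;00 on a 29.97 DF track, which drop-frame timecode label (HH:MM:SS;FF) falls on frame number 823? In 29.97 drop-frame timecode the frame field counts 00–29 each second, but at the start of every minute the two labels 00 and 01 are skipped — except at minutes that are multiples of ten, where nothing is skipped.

Ten DF minutes hold 17982 frames, so frame 823 lies in block 0 (frames 0–17981) with 823 frames into that block.
The block's first minute is 1800 frames and the rest 1798 each; 823 frames reaches minute 0, so 0 × 18 + 0 × 2 = 0 labels have been skipped so far.
Adding those back, label number 823 + 0 = 823 at 30 labels/s is 27 s + 13 f = 0 h 0 min 27 s frame 13, i.e. 00:00:27;13.

00:00:27;13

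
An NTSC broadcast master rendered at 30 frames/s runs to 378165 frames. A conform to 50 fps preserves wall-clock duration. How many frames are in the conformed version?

630275 frames

Frames at target rate = 378165 × (50) / (30) = 630275.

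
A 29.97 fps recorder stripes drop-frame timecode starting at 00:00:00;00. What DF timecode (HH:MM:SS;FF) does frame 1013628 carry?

09:23:41;12

Each 10-minute DF block holds 10 × 60 × 30 − 9 × 2 = 17982 frames. 1013628 ÷ 17982 → 56 full blocks, remainder 6636.
Within the partial block the first minute is 1800 frames and each further minute 1798, so 3 further minute boundaries passed. Total skipped labels = 18 × 56 + 2 × 3 = 1014.
Non-drop label index = 1013628 + 1014 = 1014642; at 30 labels/s that is 09:23:41:12, i.e. DF 09:23:41;12.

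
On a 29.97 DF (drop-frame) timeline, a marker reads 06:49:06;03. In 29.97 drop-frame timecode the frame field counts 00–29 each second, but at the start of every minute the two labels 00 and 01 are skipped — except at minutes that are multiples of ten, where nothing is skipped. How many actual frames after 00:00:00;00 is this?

735645

As if non-drop at 30 labels/s: (6 × 3600 + 49 × 60 + 6) × 30 + 3 = 736383.
Minute boundaries passed: 409; those not divisible by 10: 409 − 40 = 369; dropped labels = 2 × 369 = 738.
Actual frame index = 736383 − 738 = 735645.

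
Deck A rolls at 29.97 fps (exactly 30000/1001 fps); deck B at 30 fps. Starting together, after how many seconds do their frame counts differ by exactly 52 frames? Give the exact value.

The gap grows by |30 − 30000/1001| = 30/1001 frames per second.
Time for a 52-frame gap: 52 ÷ (30/1001) = 26026/15 s.

26026/15 seconds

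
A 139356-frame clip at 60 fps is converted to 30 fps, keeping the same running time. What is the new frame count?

69678 frames

Target frames = source frames × (target rate / source rate) = 139356 × (30)/(60) = 139356 × 1/2 = 69678.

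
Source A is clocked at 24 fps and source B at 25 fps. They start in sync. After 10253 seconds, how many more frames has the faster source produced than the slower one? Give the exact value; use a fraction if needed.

10253 frames

A emits 24 × 10253 = 246072 frames; B emits 25 × 10253 = 256325.
Difference = 10253 frames; B is ahead of A.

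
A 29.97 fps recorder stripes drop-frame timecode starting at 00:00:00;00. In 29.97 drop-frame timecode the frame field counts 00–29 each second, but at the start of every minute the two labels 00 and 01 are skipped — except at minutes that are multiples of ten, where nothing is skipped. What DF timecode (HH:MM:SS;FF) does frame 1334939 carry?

12:22:22;15

Ten DF minutes hold 17982 frames, so frame 1334939 lies in block 74 (frames 1330668–1348649) with 4271 frames into that block.
The block's first minute is 1800 frames and the rest 1798 each; 4271 frames reaches minute 2, so 74 × 18 + 2 × 2 = 1336 labels have been skipped so far.
Adding those back, label number 1334939 + 1336 = 1336275 at 30 labels/s is 44542 s + 15 f = 12 h 22 min 22 s frame 15, i.e. 12:22:22;15.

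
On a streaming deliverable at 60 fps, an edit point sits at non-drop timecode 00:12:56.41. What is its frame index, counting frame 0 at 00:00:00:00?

Total seconds to the label: (0 × 3600 + 12 × 60 + 56) = 776.
Frame index = 776 × 60 + 41 = 46601.

frame 46601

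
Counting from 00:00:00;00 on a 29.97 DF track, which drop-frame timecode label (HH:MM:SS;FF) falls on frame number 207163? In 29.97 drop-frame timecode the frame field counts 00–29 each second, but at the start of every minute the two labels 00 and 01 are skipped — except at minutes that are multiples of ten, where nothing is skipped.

01:55:12;11

Each 10-minute DF block holds 10 × 60 × 30 − 9 × 2 = 17982 frames. 207163 ÷ 17982 → 11 full blocks, remainder 9361.
Within the partial block the first minute is 1800 frames and each further minute 1798, so 5 further minute boundaries passed. Total skipped labels = 18 × 11 + 2 × 5 = 208.
Non-drop label index = 207163 + 208 = 207371; at 30 labels/s that is 01:55:12:11, i.e. DF 01:55:12;11.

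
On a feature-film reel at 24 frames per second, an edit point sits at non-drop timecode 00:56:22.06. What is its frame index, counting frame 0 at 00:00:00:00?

Total seconds to the label: (0 × 3600 + 56 × 60 + 22) = 3382.
Frame index = 3382 × 24 + 6 = 81174.

81174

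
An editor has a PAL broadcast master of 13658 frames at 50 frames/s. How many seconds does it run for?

Running time = 13658 / (50) = 273.16 s.

273.16 seconds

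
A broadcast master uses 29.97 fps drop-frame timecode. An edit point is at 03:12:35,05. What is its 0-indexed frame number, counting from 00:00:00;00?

Complete 10-minute blocks: 19, each 17982 frames → 341658.
Remaining 2 whole minutes in the current block: 1800 + 1 × 1798 = 3598 frames.
Within the current minute: 35 × 30 + 5 − 2 = 1053 (labels ;00/;01 skipped at this minute). Total = 341658 + 3598 + 1053 = 346309.

346309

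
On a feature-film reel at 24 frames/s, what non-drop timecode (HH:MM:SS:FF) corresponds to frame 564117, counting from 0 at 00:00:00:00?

06:31:44:21

564117 ÷ 24 = 23504 full seconds, remainder 21 frames.
23504 s = 6 h 31 min 44 s.
Timecode: 06:31:44:21.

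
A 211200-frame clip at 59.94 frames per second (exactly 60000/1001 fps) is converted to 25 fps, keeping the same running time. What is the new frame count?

88088 frames

Target frames = source frames × (target rate / source rate) = 211200 × (25)/(60000/1001) = 211200 × 1001/2400 = 88088.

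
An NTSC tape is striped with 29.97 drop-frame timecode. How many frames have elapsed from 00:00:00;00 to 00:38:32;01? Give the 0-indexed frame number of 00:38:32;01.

As if non-drop at 30 labels/s: (0 × 3600 + 38 × 60 + 32) × 30 + 1 = 69361.
Minute boundaries passed: 38; those not divisible by 10: 38 − 3 = 35; dropped labels = 2 × 35 = 70.
Actual frame index = 69361 − 70 = 69291.

69291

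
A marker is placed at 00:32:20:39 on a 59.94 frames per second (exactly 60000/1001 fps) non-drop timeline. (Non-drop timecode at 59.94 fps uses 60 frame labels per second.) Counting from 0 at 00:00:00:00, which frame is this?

Total seconds to the label: (0 × 3600 + 32 × 60 + 20) = 1940.
Frame index = 1940 × 60 + 39 = 116439.

116439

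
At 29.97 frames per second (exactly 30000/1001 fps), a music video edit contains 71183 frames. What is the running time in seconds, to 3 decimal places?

Running time = 71183 × 1001/30000 = 71254183/30000 s ≈ 2375.139 s.

2375.139 seconds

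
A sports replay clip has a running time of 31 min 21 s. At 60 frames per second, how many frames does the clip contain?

112860 frames

31 min 21 s = 1881 s.
Frames = 1881 × 60 = 112860.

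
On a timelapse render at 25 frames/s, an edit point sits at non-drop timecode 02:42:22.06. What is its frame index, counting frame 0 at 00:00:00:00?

Total seconds to the label: (2 × 3600 + 42 × 60 + 22) = 9742.
Frame index = 9742 × 25 + 6 = 243556.

243556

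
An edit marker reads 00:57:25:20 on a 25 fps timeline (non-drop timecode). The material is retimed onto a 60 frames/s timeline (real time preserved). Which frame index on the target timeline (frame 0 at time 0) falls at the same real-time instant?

Source frame index: (0×3600 + 57×60 + 25) × 25 + 20 = 86145.
Real time: 86145 / (25) = 17229/5 s.
Target frame: (17229/5) × (60) = 206748.

frame 206748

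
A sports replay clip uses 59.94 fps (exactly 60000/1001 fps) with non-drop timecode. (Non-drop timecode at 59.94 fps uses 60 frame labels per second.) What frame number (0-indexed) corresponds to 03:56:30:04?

frame 851404

Total seconds to the label: (3 × 3600 + 56 × 60 + 30) = 14190.
Frame index = 14190 × 60 + 4 = 851404.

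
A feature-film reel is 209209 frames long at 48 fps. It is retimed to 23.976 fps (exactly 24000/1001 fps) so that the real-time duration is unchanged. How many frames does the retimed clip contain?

104500 frames

Target frames = source frames × (target rate / source rate) = 209209 × (24000/1001)/(48) = 209209 × 500/1001 = 104500.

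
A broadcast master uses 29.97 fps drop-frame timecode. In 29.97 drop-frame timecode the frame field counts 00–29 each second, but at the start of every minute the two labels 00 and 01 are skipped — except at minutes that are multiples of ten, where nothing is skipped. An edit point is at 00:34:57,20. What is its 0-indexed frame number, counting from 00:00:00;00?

62868

Complete 10-minute blocks: 3, each 17982 frames → 53946.
Remaining 4 whole minutes in the current block: 1800 + 3 × 1798 = 7194 frames.
Within the current minute: 57 × 30 + 20 − 2 = 1728 (labels ;00/;01 skipped at this minute). Total = 53946 + 7194 + 1728 = 62868.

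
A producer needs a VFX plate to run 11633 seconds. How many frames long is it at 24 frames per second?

Frames = 11633 × 24 = 279192.

279192 frames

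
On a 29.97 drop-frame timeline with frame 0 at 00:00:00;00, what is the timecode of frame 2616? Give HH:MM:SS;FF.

Ten DF minutes hold 17982 frames, so frame 2616 lies in block 0 (frames 0–17981) with 2616 frames into that block.
The block's first minute is 1800 frames and the rest 1798 each; 2616 frames reaches minute 1, so 0 × 18 + 1 × 2 = 2 labels have been skipped so far.
Adding those back, label number 2616 + 2 = 2618 at 30 labels/s is 87 s + 8 f = 0 h 1 min 27 s frame 8, i.e. 00:01:27;08.

00:01:27;08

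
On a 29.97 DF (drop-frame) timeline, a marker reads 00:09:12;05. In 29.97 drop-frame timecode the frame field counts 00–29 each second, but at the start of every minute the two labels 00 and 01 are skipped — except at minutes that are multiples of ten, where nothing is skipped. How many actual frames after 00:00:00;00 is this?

16547

Complete 10-minute blocks: 0, each 17982 frames → 0.
Remaining 9 whole minutes in the current block: 1800 + 8 × 1798 = 16184 frames.
Within the current minute: 12 × 30 + 5 − 2 = 363 (labels ;00/;01 skipped at this minute). Total = 0 + 16184 + 363 = 16547.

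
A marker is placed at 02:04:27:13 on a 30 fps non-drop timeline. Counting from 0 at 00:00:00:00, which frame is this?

Total seconds to the label: (2 × 3600 + 4 × 60 + 27) = 7467.
Frame index = 7467 × 30 + 13 = 224023.

frame 224023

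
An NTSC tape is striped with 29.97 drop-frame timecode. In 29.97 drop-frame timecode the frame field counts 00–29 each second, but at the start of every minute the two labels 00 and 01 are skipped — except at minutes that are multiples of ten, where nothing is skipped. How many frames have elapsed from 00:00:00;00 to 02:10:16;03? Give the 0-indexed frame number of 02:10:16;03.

234249

Complete 10-minute blocks: 13, each 17982 frames → 233766.
Remaining 0 whole minutes in the current block: 0 frames.
Within the current minute: 16 × 30 + 3 = 483. Total = 233766 + 0 + 483 = 234249.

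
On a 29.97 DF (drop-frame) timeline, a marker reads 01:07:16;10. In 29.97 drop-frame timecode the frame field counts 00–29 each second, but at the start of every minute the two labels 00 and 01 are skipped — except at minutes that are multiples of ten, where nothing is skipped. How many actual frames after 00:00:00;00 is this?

As if non-drop at 30 labels/s: (1 × 3600 + 7 × 60 + 16) × 30 + 10 = 121090.
Minute boundaries passed: 67; those not divisible by 10: 67 − 6 = 61; dropped labels = 2 × 61 = 122.
Actual frame index = 121090 − 122 = 120968.

120968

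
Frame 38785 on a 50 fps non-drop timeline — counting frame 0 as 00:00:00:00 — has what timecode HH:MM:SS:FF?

00:12:55:35

38785 ÷ 50 = 775 full seconds, remainder 35 frames.
775 s = 0 h 12 min 55 s.
Timecode: 00:12:55:35.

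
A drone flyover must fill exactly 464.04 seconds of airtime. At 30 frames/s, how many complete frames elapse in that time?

13921 frames

Frames = 464.04 × 30 = 69606/5 ≈ 13921.2000.
Complete frames: 13921.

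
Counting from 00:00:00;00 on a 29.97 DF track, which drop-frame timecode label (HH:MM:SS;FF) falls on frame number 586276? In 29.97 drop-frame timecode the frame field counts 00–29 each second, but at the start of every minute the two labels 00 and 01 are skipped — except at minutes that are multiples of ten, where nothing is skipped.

05:26:02;04

Ten DF minutes hold 17982 frames, so frame 586276 lies in block 32 (frames 575424–593405) with 10852 frames into that block.
The block's first minute is 1800 frames and the rest 1798 each; 10852 frames reaches minute 6, so 32 × 18 + 6 × 2 = 588 labels have been skipped so far.
Adding those back, label number 586276 + 588 = 586864 at 30 labels/s is 19562 s + 4 f = 5 h 26 min 2 s frame 4, i.e. 05:26:02;04.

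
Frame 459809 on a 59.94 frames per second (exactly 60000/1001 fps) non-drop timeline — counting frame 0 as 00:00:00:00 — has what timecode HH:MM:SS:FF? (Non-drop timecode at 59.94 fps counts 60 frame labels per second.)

459809 ÷ 60 = 7663 full seconds, remainder 29 frames.
7663 s = 2 h 7 min 43 s.
Timecode: 02:07:43:29.

02:07:43:29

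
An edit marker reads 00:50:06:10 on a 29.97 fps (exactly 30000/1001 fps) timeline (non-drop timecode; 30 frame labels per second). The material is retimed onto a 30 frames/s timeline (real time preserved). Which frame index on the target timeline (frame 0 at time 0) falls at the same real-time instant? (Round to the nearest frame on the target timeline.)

frame 90280

Source frame index: (0×3600 + 50×60 + 6) × 30 + 10 = 90190.
Real time: 90190 / (30000/1001) = 9028019/3000 s.
Target frame: (9028019/3000) × (30) = 9028019/100 ≈ 90280.190 → 90280.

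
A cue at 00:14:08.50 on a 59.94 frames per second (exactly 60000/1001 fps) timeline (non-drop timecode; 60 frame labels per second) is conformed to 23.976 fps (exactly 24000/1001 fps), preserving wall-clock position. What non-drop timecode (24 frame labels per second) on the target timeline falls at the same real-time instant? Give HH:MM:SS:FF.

00:14:08:20

Source frame index: (0×3600 + 14×60 + 8) × 60 + 50 = 50930.
Real time: 50930 / (60000/1001) = 5098093/6000 s.
Target frame: (5098093/6000) × (24000/1001) = 20372.
At 24 labels/s: frame 20372 → 00:14:08:20.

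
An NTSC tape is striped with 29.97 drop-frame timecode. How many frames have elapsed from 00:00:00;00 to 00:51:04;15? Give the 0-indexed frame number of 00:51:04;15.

91843

As if non-drop at 30 labels/s: (0 × 3600 + 51 × 60 + 4) × 30 + 15 = 91935.
Minute boundaries passed: 51; those not divisible by 10: 51 − 5 = 46; dropped labels = 2 × 46 = 92.
Actual frame index = 91935 − 92 = 91843.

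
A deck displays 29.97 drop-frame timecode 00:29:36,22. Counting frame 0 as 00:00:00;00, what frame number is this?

As if non-drop at 30 labels/s: (0 × 3600 + 29 × 60 + 36) × 30 + 22 = 53302.
Minute boundaries passed: 29; those not divisible by 10: 29 − 2 = 27; dropped labels = 2 × 27 = 54.
Actual frame index = 53302 − 54 = 53248.

53248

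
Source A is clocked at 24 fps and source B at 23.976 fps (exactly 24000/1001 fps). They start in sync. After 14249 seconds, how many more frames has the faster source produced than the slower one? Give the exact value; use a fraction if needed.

A emits 24 × 14249 = 341976 frames; B emits 24000/1001 × 14249 = 341976000/1001.
Difference = 341976/1001 frames (≈ 341.6344); B is behind A.

341976/1001 frames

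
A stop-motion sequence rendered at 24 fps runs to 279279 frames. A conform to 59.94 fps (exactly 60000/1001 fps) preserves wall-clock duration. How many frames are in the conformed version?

697500 frames

Target frames = source frames × (target rate / source rate) = 279279 × (60000/1001)/(24) = 279279 × 2500/1001 = 697500.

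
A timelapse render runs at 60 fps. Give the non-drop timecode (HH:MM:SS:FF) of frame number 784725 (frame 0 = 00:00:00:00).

03:37:58:45

784725 ÷ 60 = 13078 full seconds, remainder 45 frames.
13078 s = 3 h 37 min 58 s.
Timecode: 03:37:58:45.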